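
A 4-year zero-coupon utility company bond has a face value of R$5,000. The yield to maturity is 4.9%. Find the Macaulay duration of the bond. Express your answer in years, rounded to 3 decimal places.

A zero-coupon bond has a single cash flow at maturity, so its Macaulay duration equals its maturity: 4 years.

4.000 years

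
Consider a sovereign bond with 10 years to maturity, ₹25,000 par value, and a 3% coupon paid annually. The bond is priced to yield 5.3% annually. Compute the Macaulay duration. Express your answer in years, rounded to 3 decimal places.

8.637 years

Periodic yield y = 0.053. Discount each cash flow and weight by its year:
  t   CF        PV=CF/(1+0.053)^t    t·PV
  1       750.00       712.2507       712.2507
  2       750.00       676.4014     1,352.8029
  3       750.00       642.3565     1,927.0696
  4       750.00       610.0252     2,440.1008
  5       750.00       579.3212     2,896.6059
  6       750.00       550.1626     3,300.9754
  7       750.00       522.4716     3,657.3010
  8       750.00       496.1743     3,969.3947
  9       750.00       471.2007     4,240.8063
  10   25,750.00    15,363.6187   153,636.1875
  Σ                 20,623.9830   178,133.4947
Price P = Σ PV = 20,623.9830.
Macaulay duration = Σ(t·PV) / P = 178,133.4947 / 20,623.9830 = 8.63720 years.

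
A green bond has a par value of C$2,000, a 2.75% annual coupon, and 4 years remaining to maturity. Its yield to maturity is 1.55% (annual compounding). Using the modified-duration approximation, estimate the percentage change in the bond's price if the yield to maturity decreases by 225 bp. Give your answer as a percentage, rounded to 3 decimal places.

+8.522%

Periodic yield y = 0.0155. Modified duration first:
  t   CF        PV=CF/(1+0.0155)^t    t·PV
  1        55.00        54.1605        54.1605
  2        55.00        53.3338       106.6677
  3        55.00        52.5198       157.5593
  4     2,055.00     1,932.3781     7,729.5125
  Σ                  2,092.3923     8,047.9001
P = 2,092.3923; D_Mac = 3.84627 yrs; D_mod = 3.84627/(1+0.0155) = 3.78756 yrs.
ΔP/P ≈ -D_mod · Δy = -3.78756 × (-0.0225) = +0.085220 = +8.5220%.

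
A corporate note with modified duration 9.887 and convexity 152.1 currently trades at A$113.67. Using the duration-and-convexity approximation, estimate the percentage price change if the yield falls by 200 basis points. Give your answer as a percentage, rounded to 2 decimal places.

Duration effect: -D_mod·Δy = -9.887 × (-0.02) = +0.197740
Convexity effect: ½·C·(Δy)² = 0.5 × 152.1 × (-0.02)² = +0.0304200
ΔP/P ≈ +0.197740 + 0.0304200 = +0.228160
= +22.8160%.

+22.82%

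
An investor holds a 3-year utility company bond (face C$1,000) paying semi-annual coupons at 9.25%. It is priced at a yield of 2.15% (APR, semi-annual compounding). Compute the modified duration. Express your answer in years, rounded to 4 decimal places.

2.6903 years

Periodic yield y = 0.01075. First find Macaulay duration:
  t   CF        PV=CF/(1+0.01075)^t    t·PV
  1        46.25        45.7581        45.7581
  2        46.25        45.2714        90.5429
  3        46.25        44.7899       134.3698
  4        46.25        44.3136       177.2543
  5        46.25        43.8423       219.2113
  6     1,046.25       981.2349     5,887.4092
  Σ                  1,205.2102     6,554.5456
P = 1,205.2102; Macaulay duration = 6,554.5456 / 1,205.2102 = 5.43851 half-year periods = 2.71925 years.
Modified duration = D_Mac / (1 + y) = 2.71925 / 1.01075 = 2.69033 years.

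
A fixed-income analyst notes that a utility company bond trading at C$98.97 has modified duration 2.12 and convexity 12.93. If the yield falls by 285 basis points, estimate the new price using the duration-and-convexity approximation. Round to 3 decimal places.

Duration effect: -D_mod·Δy = -2.12 × (-0.0285) = +0.060420
Convexity effect: ½·C·(Δy)² = 0.5 × 12.93 × (-0.0285)² = +0.00525119625
ΔP/P ≈ +0.060420 + 0.00525119625 = +0.06567119625
New price ≈ 98.97 × (1 + 0.06567119625) = 105.4694782928625.

C$105.469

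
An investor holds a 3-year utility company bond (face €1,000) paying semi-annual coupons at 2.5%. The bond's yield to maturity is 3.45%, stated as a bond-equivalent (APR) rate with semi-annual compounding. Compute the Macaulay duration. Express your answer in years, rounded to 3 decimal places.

Periodic yield y = 0.01725. Discount each cash flow and weight by its period:
  t   CF        PV=CF/(1+0.01725)^t    t·PV
  1        12.50        12.2880        12.2880
  2        12.50        12.0797        24.1593
  3        12.50        11.8748        35.6245
  4        12.50        11.6734        46.6938
  5        12.50        11.4755        57.3775
  6     1,012.50       913.7531     5,482.5183
  Σ                    973.1445     5,658.6614
Price P = Σ PV = 973.1445.
Macaulay duration = Σ(t·PV) / P = 5,658.6614 / 973.1445 = 5.81482 half-year periods.
In years: 5.81482 / 2 = 2.90741 years.

2.907 years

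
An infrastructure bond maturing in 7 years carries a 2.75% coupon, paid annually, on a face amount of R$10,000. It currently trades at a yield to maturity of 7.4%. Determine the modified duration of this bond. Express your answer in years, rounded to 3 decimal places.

Periodic yield y = 0.074. First find Macaulay duration:
  t   CF        PV=CF/(1+0.074)^t    t·PV
  1       275.00       256.0521       256.0521
  2       275.00       238.4098       476.8196
  3       275.00       221.9831       665.9492
  4       275.00       206.6881       826.7526
  5       275.00       192.4471       962.2353
  6       275.00       179.1872     1,075.1233
  7    10,275.00     6,233.7856    43,636.4992
  Σ                  7,528.5530    47,899.4313
P = 7,528.5530; Macaulay duration = 47,899.4313 / 7,528.5530 = 6.36237 years.
Modified duration = D_Mac / (1 + y) = 6.36237 / 1.074 = 5.92399 years.

5.924 years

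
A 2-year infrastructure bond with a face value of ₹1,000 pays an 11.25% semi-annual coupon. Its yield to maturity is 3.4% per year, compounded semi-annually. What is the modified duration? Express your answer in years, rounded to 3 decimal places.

1.826 years

Periodic yield y = 0.017. First find Macaulay duration:
  t   CF        PV=CF/(1+0.017)^t    t·PV
  1        56.25        55.3097        55.3097
  2        56.25        54.3852       108.7704
  3        56.25        53.4761       160.4283
  4     1,056.25       987.3768     3,949.5071
  Σ                  1,150.5478     4,274.0155
P = 1,150.5478; Macaulay duration = 4,274.0155 / 1,150.5478 = 3.71477 half-year periods = 1.85738 years.
Modified duration = D_Mac / (1 + y) = 1.85738 / 1.017 = 1.82634 years.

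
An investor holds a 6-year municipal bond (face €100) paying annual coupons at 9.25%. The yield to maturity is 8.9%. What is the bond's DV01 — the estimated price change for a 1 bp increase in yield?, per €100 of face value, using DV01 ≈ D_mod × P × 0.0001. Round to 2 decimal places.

Periodic yield y = 0.089.
  t   CF        PV=CF/(1+0.089)^t    t·PV
  1         9.25         8.4940         8.4940
  2         9.25         7.7998        15.5997
  3         9.25         7.1624        21.4872
  4         9.25         6.5770        26.3081
  5         9.25         6.0395        30.1976
  6       109.25        65.5019       393.0116
  Σ                    101.5748       495.0983
P = 101.5748; D_Mac = 4.87423 yrs; D_mod = 4.47587 yrs.
DV01 ≈ 4.47587 × 101.5748 × 0.0001 = 0.045464.

€0.05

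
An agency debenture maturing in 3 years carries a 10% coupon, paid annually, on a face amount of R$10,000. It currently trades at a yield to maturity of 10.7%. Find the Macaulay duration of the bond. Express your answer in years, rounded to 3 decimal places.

2.733 years

Periodic yield y = 0.107. Discount each cash flow and weight by its year:
  t   CF        PV=CF/(1+0.107)^t    t·PV
  1     1,000.00       903.3424       903.3424
  2     1,000.00       816.0274     1,632.0549
  3    11,000.00     8,108.6737    24,326.0210
  Σ                  9,828.0435    26,861.4182
Price P = Σ PV = 9,828.0435.
Macaulay duration = Σ(t·PV) / P = 26,861.4182 / 9,828.0435 = 2.73314 years.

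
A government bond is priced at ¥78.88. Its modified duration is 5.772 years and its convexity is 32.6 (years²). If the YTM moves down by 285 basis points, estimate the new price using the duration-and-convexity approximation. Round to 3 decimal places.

¥92.900

Duration effect: -D_mod·Δy = -5.772 × (-0.0285) = +0.164502
Convexity effect: ½·C·(Δy)² = 0.5 × 32.6 × (-0.0285)² = +0.013239675
ΔP/P ≈ +0.164502 + 0.013239675 = +0.177741675
New price ≈ 78.88 × (1 + 0.177741675) = 92.900263324.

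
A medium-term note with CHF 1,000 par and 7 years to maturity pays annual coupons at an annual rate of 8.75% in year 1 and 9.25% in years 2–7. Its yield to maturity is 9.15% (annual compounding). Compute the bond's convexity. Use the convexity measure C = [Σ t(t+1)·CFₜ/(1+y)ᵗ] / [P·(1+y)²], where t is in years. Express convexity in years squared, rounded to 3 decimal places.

With y = 0.0915:
  t   CF        PV=CF/(1+0.0915)^t    t·PV        t(t+1)·PV
  1        87.50        80.1649        80.1649         160.3298
  2        92.50        77.6416       155.2831         465.8494
  3        92.50        71.1329       213.3987         853.5948
  4        92.50        65.1699       260.6794       1,303.3972
  5        92.50        59.7067       298.5335       1,791.2009
  6        92.50        54.7015       328.2090       2,297.4633
  7     1,092.50       591.9094     4,143.3661      33,146.9286
  Σ                  1,000.4269     5,479.6347      40,018.7638
P = 1,000.4269.
Convexity = Σ t(t+1)·PV / [P·(1+y)²] = 40,018.7638 / (1,000.4269 × 1.191372) = 33.57615.

33.576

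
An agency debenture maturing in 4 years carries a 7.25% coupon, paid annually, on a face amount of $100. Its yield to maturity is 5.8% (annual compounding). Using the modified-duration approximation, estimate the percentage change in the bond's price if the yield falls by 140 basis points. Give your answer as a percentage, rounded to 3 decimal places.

Periodic yield y = 0.058. Modified duration first:
  t   CF        PV=CF/(1+0.058)^t    t·PV
  1         7.25         6.8526         6.8526
  2         7.25         6.4769        12.9538
  3         7.25         6.1218        18.3655
  4       107.25        85.5962       342.3849
  Σ                    105.0475       380.5567
P = 105.0475; D_Mac = 3.62271 yrs; D_mod = 3.62271/(1+0.058) = 3.42411 yrs.
ΔP/P ≈ -D_mod · Δy = -3.42411 × (-0.014) = +0.047938 = +4.7938%.

+4.794%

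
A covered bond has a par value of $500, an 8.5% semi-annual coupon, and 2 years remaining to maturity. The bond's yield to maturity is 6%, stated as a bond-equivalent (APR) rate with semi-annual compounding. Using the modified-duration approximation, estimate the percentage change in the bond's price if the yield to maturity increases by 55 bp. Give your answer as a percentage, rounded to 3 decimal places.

-1.006%

Periodic yield y = 0.03. Modified duration first:
  t   CF        PV=CF/(1+0.03)^t    t·PV
  1        21.25        20.6311        20.6311
  2        21.25        20.0302        40.0603
  3        21.25        19.4468        58.3403
  4       521.25       463.1239     1,852.4955
  Σ                    523.2319     1,971.5272
P = 523.2319; D_Mac = 3.76798 half-year periods = 1.88399 yrs; D_mod = 1.88399/(1+0.03) = 1.82912 yrs.
ΔP/P ≈ -D_mod · Δy = -1.82912 × (+0.0055) = -0.010060 = -1.0060%.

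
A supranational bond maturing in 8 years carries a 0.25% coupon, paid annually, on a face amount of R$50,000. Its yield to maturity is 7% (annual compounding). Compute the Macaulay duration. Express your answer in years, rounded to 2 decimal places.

7.90 years

Periodic yield y = 0.07. Discount each cash flow and weight by its year:
  t   CF        PV=CF/(1+0.07)^t    t·PV
  1       125.00       116.8224       116.8224
  2       125.00       109.1798       218.3597
  3       125.00       102.0372       306.1117
  4       125.00        95.3619       381.4476
  5       125.00        89.1233       445.6164
  6       125.00        83.2928       499.7567
  7       125.00        77.8437       544.9060
  8    50,125.00    29,173.2064   233,385.6509
  Σ                 29,846.8675   235,898.6714
Price P = Σ PV = 29,846.8675.
Macaulay duration = Σ(t·PV) / P = 235,898.6714 / 29,846.8675 = 7.90363 years.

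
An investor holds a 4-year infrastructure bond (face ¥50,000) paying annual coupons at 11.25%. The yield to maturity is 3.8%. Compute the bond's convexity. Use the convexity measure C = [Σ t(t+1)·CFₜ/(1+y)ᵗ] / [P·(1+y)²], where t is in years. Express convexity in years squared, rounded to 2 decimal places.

15.48

With y = 0.038:
  t   CF        PV=CF/(1+0.038)^t    t·PV        t(t+1)·PV
  1     5,625.00     5,419.0751     5,419.0751      10,838.1503
  2     5,625.00     5,220.6890    10,441.3779      31,324.1338
  3     5,625.00     5,029.5655    15,088.6964      60,354.7857
  4    55,625.00    47,916.0059   191,664.0237     958,320.1185
  Σ                 63,585.3355   222,613.1732   1,060,837.1883
P = 63,585.3355.
Convexity = Σ t(t+1)·PV / [P·(1+y)²] = 1,060,837.1883 / (63,585.3355 × 1.077444) = 15.48450.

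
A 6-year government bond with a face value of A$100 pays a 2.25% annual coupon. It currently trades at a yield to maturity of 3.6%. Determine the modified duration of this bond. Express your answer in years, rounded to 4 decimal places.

Periodic yield y = 0.036. First find Macaulay duration:
  t   CF        PV=CF/(1+0.036)^t    t·PV
  1         2.25         2.1718         2.1718
  2         2.25         2.0963         4.1927
  3         2.25         2.0235         6.0705
  4         2.25         1.9532         7.8127
  5         2.25         1.8853         9.4266
  6       102.25        82.6999       496.1992
  Σ                     92.8300       525.8735
P = 92.8300; Macaulay duration = 525.8735 / 92.8300 = 5.66491 years.
Modified duration = D_Mac / (1 + y) = 5.66491 / 1.036 = 5.46806 years.

5.4681 years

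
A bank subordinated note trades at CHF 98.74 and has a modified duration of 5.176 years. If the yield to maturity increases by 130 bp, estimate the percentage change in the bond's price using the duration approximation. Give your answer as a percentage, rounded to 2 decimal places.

Duration approximation: ΔP/P ≈ -D_mod · Δy = -5.176 × (+0.013) = -0.067288.
As a percentage: -6.7288%.

-6.73%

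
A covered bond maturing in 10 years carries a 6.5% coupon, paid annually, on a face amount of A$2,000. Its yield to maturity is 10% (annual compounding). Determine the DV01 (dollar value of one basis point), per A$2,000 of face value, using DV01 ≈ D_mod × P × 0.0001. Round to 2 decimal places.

A$1.04

Periodic yield y = 0.1.
  t   CF        PV=CF/(1+0.1)^t    t·PV
  1       130.00       118.1818       118.1818
  2       130.00       107.4380       214.8760
  3       130.00        97.6709       293.0128
  4       130.00        88.7917       355.1670
  5       130.00        80.7198       403.5989
  6       130.00        73.3816       440.2897
  7       130.00        66.7106       466.9739
  8       130.00        60.6460       485.1677
  9       130.00        55.1327       496.1942
  10    2,130.00       821.2072     8,212.0721
  Σ                  1,569.8803    11,485.5340
P = 1,569.8803; D_Mac = 7.31618 yrs; D_mod = 6.65108 yrs.
DV01 ≈ 6.65108 × 1,569.8803 × 0.0001 = 1.044139.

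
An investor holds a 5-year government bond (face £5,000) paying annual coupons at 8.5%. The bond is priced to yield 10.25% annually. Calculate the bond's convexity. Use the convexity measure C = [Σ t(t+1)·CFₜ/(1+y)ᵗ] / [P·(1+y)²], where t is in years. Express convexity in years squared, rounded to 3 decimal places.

19.789

With y = 0.1025:
  t   CF        PV=CF/(1+0.1025)^t    t·PV        t(t+1)·PV
  1       425.00       385.4875       385.4875         770.9751
  2       425.00       349.6486       699.2971       2,097.8913
  3       425.00       317.1415       951.4246       3,805.6985
  4       425.00       287.6567     1,150.6269       5,753.1346
  5     5,425.00     3,330.4794    16,652.3970      99,914.3820
  Σ                  4,670.4138    19,839.2332     112,342.0815
P = 4,670.4138.
Convexity = Σ t(t+1)·PV / [P·(1+y)²] = 112,342.0815 / (4,670.4138 × 1.215506) = 19.78928.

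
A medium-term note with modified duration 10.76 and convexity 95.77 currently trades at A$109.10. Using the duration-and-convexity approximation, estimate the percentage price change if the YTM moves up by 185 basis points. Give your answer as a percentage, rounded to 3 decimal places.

-18.267%

Duration effect: -D_mod·Δy = -10.76 × (+0.0185) = -0.199060
Convexity effect: ½·C·(Δy)² = 0.5 × 95.77 × (0.0185)² = +0.01638864125
ΔP/P ≈ -0.199060 + 0.01638864125 = -0.18267135875
= -18.267135875%.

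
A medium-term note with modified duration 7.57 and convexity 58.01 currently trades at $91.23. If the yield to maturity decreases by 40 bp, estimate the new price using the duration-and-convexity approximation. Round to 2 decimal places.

Duration effect: -D_mod·Δy = -7.57 × (-0.004) = +0.030280
Convexity effect: ½·C·(Δy)² = 0.5 × 58.01 × (-0.004)² = +0.00046408
ΔP/P ≈ +0.030280 + 0.00046408 = +0.03074408
New price ≈ 91.23 × (1 + 0.03074408) = 94.0347824184.

$94.03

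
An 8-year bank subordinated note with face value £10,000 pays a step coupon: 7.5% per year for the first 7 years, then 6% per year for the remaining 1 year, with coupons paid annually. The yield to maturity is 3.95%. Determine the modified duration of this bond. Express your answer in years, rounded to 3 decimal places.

Periodic yield y = 0.0395. First find Macaulay duration:
  t   CF        PV=CF/(1+0.0395)^t    t·PV
  1       750.00       721.5007       721.5007
  2       750.00       694.0844     1,388.1688
  3       750.00       667.7098     2,003.1295
  4       750.00       642.3375     2,569.3501
  5       750.00       617.9293     3,089.6465
  6       750.00       594.4486     3,566.6915
  7       750.00       571.8601     4,003.0208
  8    10,600.00     7,775.1704    62,201.3632
  Σ                 12,285.0409    79,542.8712
P = 12,285.0409; Macaulay duration = 79,542.8712 / 12,285.0409 = 6.47477 years.
Modified duration = D_Mac / (1 + y) = 6.47477 / 1.0395 = 6.22874 years.

6.229 years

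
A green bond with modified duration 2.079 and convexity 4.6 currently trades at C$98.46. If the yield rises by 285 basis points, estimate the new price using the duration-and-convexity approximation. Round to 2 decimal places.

C$92.81

Duration effect: -D_mod·Δy = -2.079 × (+0.0285) = -0.0592515
Convexity effect: ½·C·(Δy)² = 0.5 × 4.6 × (0.0285)² = +0.001868175
ΔP/P ≈ -0.0592515 + 0.001868175 = -0.057383325
New price ≈ 98.46 × (1 - 0.057383325) = 92.8100378205.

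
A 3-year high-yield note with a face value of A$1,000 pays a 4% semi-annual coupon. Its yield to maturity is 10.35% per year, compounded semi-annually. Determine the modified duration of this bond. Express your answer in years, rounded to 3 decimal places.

Periodic yield y = 0.05175. First find Macaulay duration:
  t   CF        PV=CF/(1+0.05175)^t    t·PV
  1        20.00        19.0159        19.0159
  2        20.00        18.0803        36.1605
  3        20.00        17.1907        51.5720
  4        20.00        16.3448        65.3792
  5        20.00        15.5406        77.7029
  6     1,020.00       753.5725     4,521.4351
  Σ                    839.7448     4,771.2657
P = 839.7448; Macaulay duration = 4,771.2657 / 839.7448 = 5.68180 half-year periods = 2.84090 years.
Modified duration = D_Mac / (1 + y) = 2.84090 / 1.05175 = 2.70112 years.

2.701 years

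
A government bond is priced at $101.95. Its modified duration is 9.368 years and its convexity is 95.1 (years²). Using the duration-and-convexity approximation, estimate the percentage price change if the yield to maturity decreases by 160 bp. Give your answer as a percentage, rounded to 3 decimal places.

+16.206%

Duration effect: -D_mod·Δy = -9.368 × (-0.016) = +0.149888
Convexity effect: ½·C·(Δy)² = 0.5 × 95.1 × (-0.016)² = +0.0121728
ΔP/P ≈ +0.149888 + 0.0121728 = +0.1620608
= +16.20608%.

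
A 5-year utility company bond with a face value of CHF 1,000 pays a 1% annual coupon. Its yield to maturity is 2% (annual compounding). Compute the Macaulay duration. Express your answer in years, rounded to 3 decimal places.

4.899 years

Periodic yield y = 0.02. Discount each cash flow and weight by its year:
  t   CF        PV=CF/(1+0.02)^t    t·PV
  1        10.00         9.8039         9.8039
  2        10.00         9.6117        19.2234
  3        10.00         9.4232        28.2697
  4        10.00         9.2385        36.9538
  5     1,010.00       914.7881     4,573.9406
  Σ                    952.8654     4,668.1914
Price P = Σ PV = 952.8654.
Macaulay duration = Σ(t·PV) / P = 4,668.1914 / 952.8654 = 4.89911 years.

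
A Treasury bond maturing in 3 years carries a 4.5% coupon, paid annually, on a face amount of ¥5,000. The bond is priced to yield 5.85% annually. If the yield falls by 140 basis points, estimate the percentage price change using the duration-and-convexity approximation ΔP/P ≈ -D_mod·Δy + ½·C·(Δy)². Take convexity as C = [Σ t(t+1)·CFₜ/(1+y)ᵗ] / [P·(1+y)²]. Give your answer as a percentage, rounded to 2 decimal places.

+3.89%

With y = 0.0585:
  t   CF        PV=CF/(1+0.0585)^t    t·PV        t(t+1)·PV
  1       225.00       212.5650       212.5650         425.1299
  2       225.00       200.8171       401.6343       1,204.9029
  3     5,225.00     4,405.6877    13,217.0631      52,868.2523
  Σ                  4,819.0698    13,831.2623      54,498.2851
P = 4,819.0698; D_Mac = 2.87011 yrs; D_mod = 2.71149 yrs; C = 10.09341.
Duration effect: -2.71149 × (-0.014) = +0.037961
Convexity effect: 0.5 × 10.09341 × (-0.014)² = +0.0009892
ΔP/P ≈ +0.037961 + 0.0009892 = +0.038950 = +3.8950%.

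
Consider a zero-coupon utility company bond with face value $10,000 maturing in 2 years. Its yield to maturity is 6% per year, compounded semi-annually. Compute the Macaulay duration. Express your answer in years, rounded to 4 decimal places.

2.0000 years

A zero-coupon bond has a single cash flow at maturity, so its Macaulay duration equals its maturity: 2 years.
(Equivalently: 4 semi-annual periods ÷ 2 = 2 years.)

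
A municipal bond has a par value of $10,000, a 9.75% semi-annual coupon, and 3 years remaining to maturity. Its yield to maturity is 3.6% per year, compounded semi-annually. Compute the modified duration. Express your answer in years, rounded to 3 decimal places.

2.653 years

Periodic yield y = 0.018. First find Macaulay duration:
  t   CF        PV=CF/(1+0.018)^t    t·PV
  1       487.50       478.8802       478.8802
  2       487.50       470.4127       940.8255
  3       487.50       462.0950     1,386.2851
  4       487.50       453.9244     1,815.6975
  5       487.50       445.8982     2,229.4911
  6    10,487.50     9,422.9157    56,537.4942
  Σ                 11,734.1262    63,388.6734
P = 11,734.1262; Macaulay duration = 63,388.6734 / 11,734.1262 = 5.40208 half-year periods = 2.70104 years.
Modified duration = D_Mac / (1 + y) = 2.70104 / 1.018 = 2.65328 years.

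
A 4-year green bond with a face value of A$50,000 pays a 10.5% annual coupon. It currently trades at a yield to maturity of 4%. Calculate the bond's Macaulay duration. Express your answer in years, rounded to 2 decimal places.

Periodic yield y = 0.04. Discount each cash flow and weight by its year:
  t   CF        PV=CF/(1+0.04)^t    t·PV
  1     5,250.00     5,048.0769     5,048.0769
  2     5,250.00     4,853.9201     9,707.8402
  3     5,250.00     4,667.2309    14,001.6926
  4    55,250.00    47,227.9316   188,911.7262
  Σ                 61,797.1595   217,669.3360
Price P = Σ PV = 61,797.1595.
Macaulay duration = Σ(t·PV) / P = 217,669.3360 / 61,797.1595 = 3.52232 years.

3.52 years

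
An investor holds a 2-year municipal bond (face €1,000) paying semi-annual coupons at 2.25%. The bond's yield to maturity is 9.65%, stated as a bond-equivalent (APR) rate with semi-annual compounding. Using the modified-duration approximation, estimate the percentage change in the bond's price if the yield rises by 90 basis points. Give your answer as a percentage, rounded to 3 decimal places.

Periodic yield y = 0.04825. Modified duration first:
  t   CF        PV=CF/(1+0.04825)^t    t·PV
  1        11.25        10.7322        10.7322
  2        11.25        10.2382        20.4764
  3        11.25         9.7669        29.3008
  4     1,011.25       837.5275     3,350.1098
  Σ                    868.2647     3,410.6191
P = 868.2647; D_Mac = 3.92809 half-year periods = 1.96404 yrs; D_mod = 1.96404/(1+0.04825) = 1.87364 yrs.
ΔP/P ≈ -D_mod · Δy = -1.87364 × (+0.009) = -0.016863 = -1.6863%.

-1.686%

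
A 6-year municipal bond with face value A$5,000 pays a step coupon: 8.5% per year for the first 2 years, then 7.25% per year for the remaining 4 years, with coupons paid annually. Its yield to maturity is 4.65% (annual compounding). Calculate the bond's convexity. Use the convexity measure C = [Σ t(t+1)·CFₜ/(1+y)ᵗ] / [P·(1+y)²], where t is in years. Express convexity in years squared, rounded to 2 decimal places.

With y = 0.0465:
  t   CF        PV=CF/(1+0.0465)^t    t·PV        t(t+1)·PV
  1       425.00       406.1156       406.1156         812.2312
  2       425.00       388.0704       776.1407       2,328.4221
  3       362.50       316.2935       948.8806       3,795.5224
  4       362.50       302.2394     1,208.9576       6,044.7880
  5       362.50       288.8097     1,444.0487       8,664.2924
  6     5,362.50     4,082.5537    24,495.3224     171,467.2567
  Σ                  5,784.0824    29,279.4657     193,112.5129
P = 5,784.0824.
Convexity = Σ t(t+1)·PV / [P·(1+y)²] = 193,112.5129 / (5,784.0824 × 1.095162) = 30.48579.

30.49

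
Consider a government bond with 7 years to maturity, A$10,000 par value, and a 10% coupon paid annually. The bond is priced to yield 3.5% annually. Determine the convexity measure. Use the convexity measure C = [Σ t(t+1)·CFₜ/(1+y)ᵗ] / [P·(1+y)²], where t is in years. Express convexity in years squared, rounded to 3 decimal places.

With y = 0.035:
  t   CF        PV=CF/(1+0.035)^t    t·PV        t(t+1)·PV
  1     1,000.00       966.1836       966.1836       1,932.3671
  2     1,000.00       933.5107     1,867.0214       5,601.0642
  3     1,000.00       901.9427     2,705.8281      10,823.3125
  4     1,000.00       871.4422     3,485.7689      17,428.8446
  5     1,000.00       841.9732     4,209.8658      25,259.1950
  6     1,000.00       813.5006     4,881.0039      34,167.0271
  7    11,000.00     8,645.9006    60,521.3040     484,170.4318
  Σ                 13,974.4536    78,636.9757     579,382.2422
P = 13,974.4536.
Convexity = Σ t(t+1)·PV / [P·(1+y)²] = 579,382.2422 / (13,974.4536 × 1.071225) = 38.70345.

38.703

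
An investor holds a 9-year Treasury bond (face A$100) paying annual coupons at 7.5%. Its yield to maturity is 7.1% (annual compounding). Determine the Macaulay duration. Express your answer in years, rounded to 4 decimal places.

6.8875 years

Periodic yield y = 0.071. Discount each cash flow and weight by its year:
  t   CF        PV=CF/(1+0.071)^t    t·PV
  1         7.50         7.0028         7.0028
  2         7.50         6.5386        13.0771
  3         7.50         6.1051        18.3153
  4         7.50         5.7004        22.8015
  5         7.50         5.3225        26.6124
  6         7.50         4.9696        29.8178
  7         7.50         4.6402        32.4813
  8         7.50         4.3326        34.6606
  9       107.50        57.9833       521.8501
  Σ                    102.5950       706.6188
Price P = Σ PV = 102.5950.
Macaulay duration = Σ(t·PV) / P = 706.6188 / 102.5950 = 6.88746 years.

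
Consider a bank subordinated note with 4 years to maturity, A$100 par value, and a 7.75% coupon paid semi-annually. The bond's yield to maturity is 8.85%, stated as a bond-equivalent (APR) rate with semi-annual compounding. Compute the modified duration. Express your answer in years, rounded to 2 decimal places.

3.36 years

Periodic yield y = 0.04425. First find Macaulay duration:
  t   CF        PV=CF/(1+0.04425)^t    t·PV
  1        3.875         3.7108         3.7108
  2        3.875         3.5536         7.1071
  3        3.875         3.4030        10.2089
  4        3.875         3.2588        13.0351
  5        3.875         3.1207        15.6034
  6        3.875         2.9884        17.9307
  7        3.875         2.8618        20.0326
  8      103.875        73.4641       587.7128
  Σ                     96.3611       675.3414
P = 96.3611; Macaulay duration = 675.3414 / 96.3611 = 7.00844 half-year periods = 3.50422 years.
Modified duration = D_Mac / (1 + y) = 3.50422 / 1.04425 = 3.35573 years.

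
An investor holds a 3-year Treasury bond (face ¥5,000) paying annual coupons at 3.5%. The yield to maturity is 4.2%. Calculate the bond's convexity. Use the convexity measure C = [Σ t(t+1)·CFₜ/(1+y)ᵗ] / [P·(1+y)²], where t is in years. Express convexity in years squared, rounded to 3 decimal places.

10.555

With y = 0.042:
  t   CF        PV=CF/(1+0.042)^t    t·PV        t(t+1)·PV
  1       175.00       167.9463       167.9463         335.8925
  2       175.00       161.1768       322.3537         967.0610
  3     5,175.00     4,574.1162    13,722.3487      54,889.3949
  Σ                  4,903.2393    14,212.6486      56,192.3484
P = 4,903.2393.
Convexity = Σ t(t+1)·PV / [P·(1+y)²] = 56,192.3484 / (4,903.2393 × 1.085764) = 10.55501.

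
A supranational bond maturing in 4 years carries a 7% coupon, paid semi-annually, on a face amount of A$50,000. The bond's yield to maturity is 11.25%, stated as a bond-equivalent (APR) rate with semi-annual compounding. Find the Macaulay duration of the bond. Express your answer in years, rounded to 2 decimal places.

Periodic yield y = 0.05625. Discount each cash flow and weight by its period:
  t   CF        PV=CF/(1+0.05625)^t    t·PV
  1     1,750.00     1,656.8047     1,656.8047
  2     1,750.00     1,568.5725     3,137.1451
  3     1,750.00     1,485.0391     4,455.1172
  4     1,750.00     1,405.9542     5,623.8166
  5     1,750.00     1,331.0809     6,655.4043
  6     1,750.00     1,260.1949     7,561.1694
  7     1,750.00     1,193.0839     8,351.5875
  8    51,750.00    33,402.3159   267,218.5269
  Σ                 43,303.0460   304,659.5717
Price P = Σ PV = 43,303.0460.
Macaulay duration = Σ(t·PV) / P = 304,659.5717 / 43,303.0460 = 7.03552 half-year periods.
In years: 7.03552 / 2 = 3.51776 years.

3.52 years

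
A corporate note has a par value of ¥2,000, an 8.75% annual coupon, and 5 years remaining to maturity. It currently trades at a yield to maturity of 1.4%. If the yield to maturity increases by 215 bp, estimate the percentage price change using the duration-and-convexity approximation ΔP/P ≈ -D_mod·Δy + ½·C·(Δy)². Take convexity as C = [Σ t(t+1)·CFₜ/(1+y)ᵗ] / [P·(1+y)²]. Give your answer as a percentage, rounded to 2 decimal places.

-8.71%

With y = 0.014:
  t   CF        PV=CF/(1+0.014)^t    t·PV        t(t+1)·PV
  1       175.00       172.5838       172.5838         345.1677
  2       175.00       170.2010       340.4020       1,021.2061
  3       175.00       167.8511       503.5533       2,014.2132
  4       175.00       165.5336       662.1345       3,310.6725
  5     2,175.00     2,028.9413    10,144.7066      60,868.2395
  Σ                  2,705.1109    11,823.3802      67,559.4989
P = 2,705.1109; D_Mac = 4.37076 yrs; D_mod = 4.31041 yrs; C = 24.28988.
Duration effect: -4.31041 × (+0.0215) = -0.092674
Convexity effect: 0.5 × 24.28988 × (0.0215)² = +0.0056140
ΔP/P ≈ -0.092674 + 0.0056140 = -0.087060 = -8.7060%.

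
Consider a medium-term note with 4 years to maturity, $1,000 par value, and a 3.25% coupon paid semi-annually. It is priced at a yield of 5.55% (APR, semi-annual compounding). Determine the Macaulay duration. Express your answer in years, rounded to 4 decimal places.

Periodic yield y = 0.02775. Discount each cash flow and weight by its period:
  t   CF        PV=CF/(1+0.02775)^t    t·PV
  1        16.25        15.8112        15.8112
  2        16.25        15.3843        30.7686
  3        16.25        14.9689        44.9068
  4        16.25        14.5648        58.2591
  5        16.25        14.1715        70.8575
  6        16.25        13.7889        82.7332
  7        16.25        13.4166        93.9159
  8     1,016.25       816.3956     6,531.1651
  Σ                    918.5018     6,928.4174
Price P = Σ PV = 918.5018.
Macaulay duration = Σ(t·PV) / P = 6,928.4174 / 918.5018 = 7.54317 half-year periods.
In years: 7.54317 / 2 = 3.77159 years.

3.7716 years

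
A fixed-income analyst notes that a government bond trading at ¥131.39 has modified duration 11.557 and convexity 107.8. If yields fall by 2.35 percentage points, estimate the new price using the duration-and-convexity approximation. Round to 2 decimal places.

Duration effect: -D_mod·Δy = -11.557 × (-0.0235) = +0.2715895
Convexity effect: ½·C·(Δy)² = 0.5 × 107.8 × (-0.0235)² = +0.029766275
ΔP/P ≈ +0.2715895 + 0.029766275 = +0.301355775
New price ≈ 131.39 × (1 + 0.301355775) = 170.98513527725.

¥170.99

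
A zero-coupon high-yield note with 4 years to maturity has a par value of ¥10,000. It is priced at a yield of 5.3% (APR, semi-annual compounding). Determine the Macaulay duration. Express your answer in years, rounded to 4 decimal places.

A zero-coupon bond has a single cash flow at maturity, so its Macaulay duration equals its maturity: 4 years.
(Equivalently: 8 semi-annual periods ÷ 2 = 4 years.)

4.0000 years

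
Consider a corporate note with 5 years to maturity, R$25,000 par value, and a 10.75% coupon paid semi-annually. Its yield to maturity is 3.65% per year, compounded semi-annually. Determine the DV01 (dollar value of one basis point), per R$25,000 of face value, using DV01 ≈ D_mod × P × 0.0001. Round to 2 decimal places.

R$13.45

Periodic yield y = 0.01825.
  t   CF        PV=CF/(1+0.01825)^t    t·PV
  1     1,343.75     1,319.6661     1,319.6661
  2     1,343.75     1,296.0138     2,592.0277
  3     1,343.75     1,272.7855     3,818.3565
  4     1,343.75     1,249.9735     4,999.8940
  5     1,343.75     1,227.5703     6,137.8517
  6     1,343.75     1,205.5687     7,233.4122
  7     1,343.75     1,183.9614     8,287.7298
  8     1,343.75     1,162.7414     9,301.9310
  9     1,343.75     1,141.9017    10,277.1150
  10   26,343.75    21,985.3513   219,853.5126
  Σ                 33,045.5337   273,821.4966
P = 33,045.5337; D_Mac = 8.28619 half-year periods = 4.14309 yrs; D_mod = 4.06884 yrs.
DV01 ≈ 4.06884 × 33,045.5337 × 0.0001 = 13.445691.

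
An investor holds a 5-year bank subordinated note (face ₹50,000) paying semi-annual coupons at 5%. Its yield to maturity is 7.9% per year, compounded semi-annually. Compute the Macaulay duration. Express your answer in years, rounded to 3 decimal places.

4.445 years

Periodic yield y = 0.0395. Discount each cash flow and weight by its period:
  t   CF        PV=CF/(1+0.0395)^t    t·PV
  1     1,250.00     1,202.5012     1,202.5012
  2     1,250.00     1,156.8073     2,313.6146
  3     1,250.00     1,112.8497     3,338.5492
  4     1,250.00     1,070.5625     4,282.2501
  5     1,250.00     1,029.8822     5,149.4109
  6     1,250.00       990.7477     5,944.4859
  7     1,250.00       953.1002     6,671.7013
  8     1,250.00       916.8833     7,335.0664
  9     1,250.00       882.0426     7,938.3836
  10   51,250.00    34,789.5598   347,895.5976
  Σ                 44,104.9365   392,071.5609
Price P = Σ PV = 44,104.9365.
Macaulay duration = Σ(t·PV) / P = 392,071.5609 / 44,104.9365 = 8.88952 half-year periods.
In years: 8.88952 / 2 = 4.44476 years.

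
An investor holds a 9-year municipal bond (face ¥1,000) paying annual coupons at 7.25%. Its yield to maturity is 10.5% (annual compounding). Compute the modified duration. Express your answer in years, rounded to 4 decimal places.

6.0319 years

Periodic yield y = 0.105. First find Macaulay duration:
  t   CF        PV=CF/(1+0.105)^t    t·PV
  1        72.50        65.6109        65.6109
  2        72.50        59.3763       118.7527
  3        72.50        53.7342       161.2027
  4        72.50        48.6283       194.5131
  5        72.50        44.0075       220.0375
  6        72.50        39.8258       238.9547
  7        72.50        36.0414       252.2900
  8        72.50        32.6167       260.9335
  9     1,072.50       436.6534     3,929.8802
  Σ                    816.4945     5,442.1752
P = 816.4945; Macaulay duration = 5,442.1752 / 816.4945 = 6.66529 years.
Modified duration = D_Mac / (1 + y) = 6.66529 / 1.105 = 6.03194 years.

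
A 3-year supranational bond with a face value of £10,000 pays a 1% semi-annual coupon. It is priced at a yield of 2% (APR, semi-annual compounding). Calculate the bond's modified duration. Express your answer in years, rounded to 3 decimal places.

2.933 years

Periodic yield y = 0.01. First find Macaulay duration:
  t   CF        PV=CF/(1+0.01)^t    t·PV
  1        50.00        49.5050        49.5050
  2        50.00        49.0148        98.0296
  3        50.00        48.5295       145.5885
  4        50.00        48.0490       192.1961
  5        50.00        47.5733       237.8664
  6    10,050.00     9,467.5546    56,805.3277
  Σ                  9,710.2262    57,528.5133
P = 9,710.2262; Macaulay duration = 57,528.5133 / 9,710.2262 = 5.92453 half-year periods = 2.96226 years.
Modified duration = D_Mac / (1 + y) = 2.96226 / 1.01 = 2.93293 years.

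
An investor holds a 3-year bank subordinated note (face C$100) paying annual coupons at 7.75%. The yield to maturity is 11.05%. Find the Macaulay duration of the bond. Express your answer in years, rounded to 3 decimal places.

2.780 years

Periodic yield y = 0.1105. Discount each cash flow and weight by its year:
  t   CF        PV=CF/(1+0.1105)^t    t·PV
  1         7.75         6.9788         6.9788
  2         7.75         6.2844        12.5688
  3       107.75        78.6795       236.0385
  Σ                     91.9427       255.5862
Price P = Σ PV = 91.9427.
Macaulay duration = Σ(t·PV) / P = 255.5862 / 91.9427 = 2.77984 years.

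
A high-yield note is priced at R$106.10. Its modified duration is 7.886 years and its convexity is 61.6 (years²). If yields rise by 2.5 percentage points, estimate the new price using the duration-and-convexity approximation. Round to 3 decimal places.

Duration effect: -D_mod·Δy = -7.886 × (+0.025) = -0.197150
Convexity effect: ½·C·(Δy)² = 0.5 × 61.6 × (0.025)² = +0.0192500
ΔP/P ≈ -0.197150 + 0.0192500 = -0.177900
New price ≈ 106.10 × (1 - 0.177900) = 87.22481.

R$87.225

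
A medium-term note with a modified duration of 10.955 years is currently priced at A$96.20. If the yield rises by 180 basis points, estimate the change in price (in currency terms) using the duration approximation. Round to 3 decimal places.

-A$18.970

Duration approximation: ΔP/P ≈ -D_mod · Δy = -10.955 × (+0.018) = -0.197190.
ΔP ≈ 96.20 × (-0.197190) = -18.969678.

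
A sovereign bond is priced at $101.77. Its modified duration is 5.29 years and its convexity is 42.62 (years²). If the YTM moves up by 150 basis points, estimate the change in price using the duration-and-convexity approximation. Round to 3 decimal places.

Duration effect: -D_mod·Δy = -5.29 × (+0.015) = -0.079350
Convexity effect: ½·C·(Δy)² = 0.5 × 42.62 × (0.015)² = +0.00479475
ΔP/P ≈ -0.079350 + 0.00479475 = -0.07455525
ΔP ≈ 101.77 × (-0.07455525) = -7.5874877925.

-$7.587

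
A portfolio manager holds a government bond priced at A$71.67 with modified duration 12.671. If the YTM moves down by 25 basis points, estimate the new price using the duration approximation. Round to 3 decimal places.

A$73.940

Duration approximation: ΔP/P ≈ -D_mod · Δy = -12.671 × (-0.0025) = +0.0316775.
New price ≈ 71.67 × (1 + 0.0316775) = 73.940326425.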